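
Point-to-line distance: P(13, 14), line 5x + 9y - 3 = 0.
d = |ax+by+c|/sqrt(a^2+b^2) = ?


|5*13 + 9*14 - 3| = |188| = 188
sqrt(25 + 81) = sqrt(106) = 10.2956
d = 188/sqrt(106) = 18.2602

18.2602


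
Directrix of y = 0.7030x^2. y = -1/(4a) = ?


a = 0.7030
1/(4a) = 0.3556
directrix: y = -0.3556 = -0.3556

y = -0.3556


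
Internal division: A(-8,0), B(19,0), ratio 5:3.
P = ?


Px = (5*19 + 3*(-8))/8 = 71/8 = 8.8750
Py = (5*0 + 3*0)/8 = 0/8 = 0

P = (8.8750, 0)


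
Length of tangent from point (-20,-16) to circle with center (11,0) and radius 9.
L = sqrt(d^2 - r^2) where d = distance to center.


d = sqrt((-20-11)^2 + (-16-0)^2) = sqrt(961+256) = 34.8855
L = sqrt(1217.0000 - 81) = sqrt(1136.0000) = 33.7046

33.7046


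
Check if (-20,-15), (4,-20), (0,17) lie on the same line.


-20*(-20-17) + 4*(17+ 15) + 0*(-15+ 20)
= 740 + 128 + 0 = 868

No, not collinear (determinant = 868)


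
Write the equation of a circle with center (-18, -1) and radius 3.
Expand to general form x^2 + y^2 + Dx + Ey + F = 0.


(x+ 18)^2 + (y+ 1)^2 = 3^2
D = -2h = 36, E = -2k = 2
F = h^2+k^2-r^2 = 324+1-9 = 316

x^2 + y^2 + 36x + 2y + 316 = 0


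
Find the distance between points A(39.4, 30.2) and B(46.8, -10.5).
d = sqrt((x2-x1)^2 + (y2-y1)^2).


dx = 46.8 - 39.4 = 7.4
dy = -10.5 - 30.2 = -40.7
d = sqrt(54.76 + 1656.49) = sqrt(1711.25) = 41.3673

41.3673


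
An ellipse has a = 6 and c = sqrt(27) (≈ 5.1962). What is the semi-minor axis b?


b^2 = 6^2 - (sqrt(27))^2 = 36 - 27 = 9
b = sqrt(9) = 3

b = 3


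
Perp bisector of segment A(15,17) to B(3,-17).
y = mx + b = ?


Midpoint = (9, 0)
Slope of AB = dy/dx = -34/(-12) = 2.8333
Perp slope = -dx/dy = -12/34 = -0.3529
b = My - (perp slope)*Mx = 0 + (-12*9)/(-34) = 0 + 3.1765 = 3.1765

y = -0.3529x + 3.1765


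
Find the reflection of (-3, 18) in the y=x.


Reflection rule for y=x: (y, x)
(-3, 18) -> (18, -3)

(18, -3)


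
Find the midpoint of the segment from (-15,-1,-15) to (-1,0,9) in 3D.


Mx = (-15- 1)/2 = -8.0000
My = (-1+0)/2 = -0.5000
Mz = (-15+9)/2 = -3.0000

M = (-8.0000, -0.5000, -3.0000)


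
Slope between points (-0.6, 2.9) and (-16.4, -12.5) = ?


dy = -12.5 - 2.9 = -15.4
dx = -16.4 + 0.6 = -15.8
m = -15.4/(-15.8) = 0.9747

m = 0.9747


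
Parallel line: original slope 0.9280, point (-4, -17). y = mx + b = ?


Parallel lines have equal slopes.
m2 = 0.9280
b2 = -17 - 0.9280*(-4) = -13.2880

y = 0.9280x - 13.2880


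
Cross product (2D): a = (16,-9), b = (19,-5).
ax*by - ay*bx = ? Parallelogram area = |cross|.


cross = 16*(-5) + 9*19 = -80 + 171 = 91
Parallelogram area = |91| = 91

cross = 91, parallelogram area = 91


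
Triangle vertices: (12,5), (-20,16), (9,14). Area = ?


12*(16-14) = 24
-20*(14-5) = -180
9*(5-16) = -99
sum = -255
Area = |-255|/2 = 127.5000

127.5000 sq units


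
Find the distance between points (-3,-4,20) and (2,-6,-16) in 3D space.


dx=5, dy=-2, dz=-36
d = sqrt(25+4+1296) = sqrt(1325) = 36.4005

36.4005


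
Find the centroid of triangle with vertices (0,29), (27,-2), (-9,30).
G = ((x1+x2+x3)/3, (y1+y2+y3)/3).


Gx = (0+27- 9)/3 = 18/3 = 6.0000
Gy = (29- 2+30)/3 = 57/3 = 19.0000

G = (6.0000, 19.0000)


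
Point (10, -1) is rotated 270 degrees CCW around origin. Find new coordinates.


cos(270) = 0, sin(270) = -1
x' = 10*0 + 1*(-1) = -1
y' = 10*(-1) - 1*0 = -10

(-1, -10)


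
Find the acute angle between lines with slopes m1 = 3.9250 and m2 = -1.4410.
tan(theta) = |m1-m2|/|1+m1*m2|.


m1-m2 = 5.366
1+m1*m2 = -4.655925
tan(theta) = |5.366/(-4.655925)| = 1.152510
theta = arctan(|5.366/(-4.655925)|) = 49.0528 degrees (acute angle)

49.0528 degrees


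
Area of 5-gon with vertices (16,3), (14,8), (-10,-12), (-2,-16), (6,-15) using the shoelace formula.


sum(xi*y_{i+1}) = 16*8 + 14*(-12) - 10*(-16) - 2*(-15) + 6*3 = 168
sum(yi*x_{i+1}) = 3*14 + 8*(-10) - 12*(-2) - 16*6 - 15*16 = -350
Area = |168 + 350|/2 = 518/2 = 259.0000

259.0000 sq units


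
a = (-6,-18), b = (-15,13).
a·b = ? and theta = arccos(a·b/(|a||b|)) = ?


a·b = -6*(-15) - 18*13 = 90 - 234 = -144
|a| = sqrt(36+324) = 18.9737
|b| = sqrt(225+169) = 19.8494
cos(theta) = -144/(sqrt(360)*sqrt(394)) = -144/sqrt(141840) = -0.382352
theta = arccos(-144/sqrt(141840)) = 112.4794 degrees

a·b = -144, theta = 112.4794 deg


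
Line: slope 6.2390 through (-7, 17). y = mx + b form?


y - 17 = 6.2390(x + 7)
y = 6.2390x + 17 - 6.2390*(-7)
y = 6.2390x + 60.6730

y = 6.2390x + 60.6730


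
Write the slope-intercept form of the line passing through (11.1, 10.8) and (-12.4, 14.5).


m = (3.7)/(-23.5) = -0.1574
b = y1 - m*x1 = 10.8 - (3.7*11.1)/(-23.5) = 10.8 + 1.7477 = 12.5477

y = -0.1574x + 12.5477


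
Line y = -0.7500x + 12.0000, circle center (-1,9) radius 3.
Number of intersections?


Substitute y = -0.7500x + 12.0000: (x+ 1)^2 + (-0.7500x+12.0000-9)^2 = 9
Expand to Ax^2 + Bx + C = 0, where b-k = 3
A = 1+m^2 = 1.5625
B = 2(m(b-k) - h) = 2(-0.7500*3 + 1) = -2.5
C = h^2 + (b-k)^2 - r^2 = 1 + 9 - 9 = 1
disc = B^2-4AC = 6.2500 - 6.2500 = 0
disc = 0

1 intersection point (tangent)


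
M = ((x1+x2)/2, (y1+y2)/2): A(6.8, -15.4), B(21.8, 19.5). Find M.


Mx = (6.8 + 21.8)/2 = 28.6/2 = 14.3000
My = (-15.4 + 19.5)/2 = 4.1/2 = 2.0500

(14.3000, 2.0500)


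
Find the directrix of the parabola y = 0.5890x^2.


a = 0.5890
1/(4a) = 0.4244
directrix: y = -0.4244 = -0.4244

y = -0.4244


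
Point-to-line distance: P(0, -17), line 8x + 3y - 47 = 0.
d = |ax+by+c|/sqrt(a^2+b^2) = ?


|8*0 + 3*(-17) - 47| = |-98| = 98
sqrt(64 + 9) = sqrt(73) = 8.5440
d = 98/sqrt(73) = 11.4700

11.4700


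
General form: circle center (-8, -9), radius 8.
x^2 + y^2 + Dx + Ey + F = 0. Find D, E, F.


(x+ 8)^2 + (y+ 9)^2 = 8^2
D = -2h = 16, E = -2k = 18
F = h^2+k^2-r^2 = 64+81-64 = 81

D = 16, E = 18, F = 81


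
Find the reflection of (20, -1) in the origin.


Reflection rule for origin: (-x, -y)
(20, -1) -> (-20, 1)

(-20, 1)


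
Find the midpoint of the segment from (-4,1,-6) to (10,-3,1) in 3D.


Mx = (-4+10)/2 = 3.0000
My = (1- 3)/2 = -1.0000
Mz = (-6+1)/2 = -2.5000

M = (3.0000, -1.0000, -2.5000)


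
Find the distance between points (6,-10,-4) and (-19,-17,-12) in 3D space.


dx=-25, dy=-7, dz=-8
d = sqrt(625+49+64) = sqrt(738) = 27.1662

27.1662


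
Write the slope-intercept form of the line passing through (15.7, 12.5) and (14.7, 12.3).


m = (-0.2)/(-1.0) = 0.2000
b = y1 - m*x1 = 12.5 - (-0.2*15.7)/(-1.0) = 12.5 - 3.1400 = 9.3600

y = 0.2000x + 9.3600


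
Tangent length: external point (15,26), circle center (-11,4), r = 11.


d = sqrt((15+ 11)^2 + (26-4)^2) = sqrt(676+484) = 34.0588
L = sqrt(1160.0000 - 121) = sqrt(1039.0000) = 32.2335

32.2335


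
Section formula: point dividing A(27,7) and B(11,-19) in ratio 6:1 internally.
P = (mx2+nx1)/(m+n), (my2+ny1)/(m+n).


Px = (6*11 + 1*27)/7 = 93/7 = 13.2857
Py = (6*(-19) + 1*7)/7 = -107/7 = -15.2857

P = (13.2857, -15.2857)


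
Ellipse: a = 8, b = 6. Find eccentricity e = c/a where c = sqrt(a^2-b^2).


c = sqrt(64-36) = sqrt(28) = 5.2915
e = c/a = sqrt(28)/8 = 0.6614

e = 0.6614


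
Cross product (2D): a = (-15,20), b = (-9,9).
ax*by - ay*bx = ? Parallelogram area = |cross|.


cross = -15*9 - 20*(-9) = -135 + 180 = 45
Parallelogram area = |45| = 45

cross = 45, parallelogram area = 45


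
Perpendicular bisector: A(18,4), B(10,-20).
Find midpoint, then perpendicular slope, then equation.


Midpoint = (14, -8)
Slope of AB = dy/dx = -24/(-8) = 3.0000
Perp slope = -dx/dy = -8/24 = -0.3333
b = My - (perp slope)*Mx = -8 + (-8*14)/(-24) = -8 + 4.6667 = -3.3333

y = -0.3333x - 3.3333


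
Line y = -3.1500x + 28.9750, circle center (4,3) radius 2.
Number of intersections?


Substitute y = -3.1500x + 28.9750: (x-4)^2 + (-3.1500x+28.9750-3)^2 = 4
Expand to Ax^2 + Bx + C = 0, where b-k = 25.975
A = 1+m^2 = 10.9225
B = 2(m(b-k) - h) = 2(-3.1500*25.975 - 4) = -171.6425
C = h^2 + (b-k)^2 - r^2 = 16 + 674.700625 - 4 = 686.700625
disc = B^2-4AC = 29461.1478 - 30001.9503 = -540.8025
disc < 0

0 intersection points


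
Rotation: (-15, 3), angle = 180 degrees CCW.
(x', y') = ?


cos(180) = -1, sin(180) = 0
x' = -15*(-1) - 3*0 = 15
y' = -15*0 + 3*(-1) = -3

(15, -3)


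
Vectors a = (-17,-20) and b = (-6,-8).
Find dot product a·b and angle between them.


a·b = -17*(-6) - 20*(-8) = 102 + 160 = 262
|a| = sqrt(289+400) = 26.2488
|b| = sqrt(36+64) = 10.0000
cos(theta) = 262/(sqrt(689)*sqrt(100)) = 262/sqrt(68900) = 0.998141
theta = arccos(262/sqrt(68900)) = 3.4946 degrees

a·b = 262, theta = 3.4946 deg


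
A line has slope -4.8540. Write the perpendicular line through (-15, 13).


Perpendicular slope = -1/m1 = -1/(-4.8540) = 0.2060
b2 = y0 - m2*x0 = 13 - 15/(-4.8540) = 13 + 3.0902 = 16.0902

y = 0.2060x + 16.0902


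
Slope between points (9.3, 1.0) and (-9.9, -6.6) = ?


dy = -6.6 - 1.0 = -7.6
dx = -9.9 - 9.3 = -19.2
m = -7.6/(-19.2) = 0.3958

m = 0.3958


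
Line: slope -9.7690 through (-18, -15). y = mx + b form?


y + 15 = -9.7690(x + 18)
y = -9.7690x - 15 + 9.7690*(-18)
y = -9.7690x - 190.8420

y = -9.7690x - 190.8420


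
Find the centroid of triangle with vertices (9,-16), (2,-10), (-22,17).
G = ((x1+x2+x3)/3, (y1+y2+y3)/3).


Gx = (9+2- 22)/3 = -11/3 = -3.6667
Gy = (-16- 10+17)/3 = -9/3 = -3.0000

G = (-3.6667, -3.0000)


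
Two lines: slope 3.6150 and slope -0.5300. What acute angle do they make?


m1-m2 = 4.145
1+m1*m2 = -0.91595
tan(theta) = |4.145/(-0.91595)| = 4.525356
theta = arctan(|4.145/(-0.91595)|) = 77.5392 degrees (acute angle)

77.5392 degrees


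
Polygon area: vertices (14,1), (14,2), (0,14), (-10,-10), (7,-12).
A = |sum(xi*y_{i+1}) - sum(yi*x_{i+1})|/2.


sum(xi*y_{i+1}) = 14*2 + 14*14 + 0*(-10) - 10*(-12) + 7*1 = 351
sum(yi*x_{i+1}) = 1*14 + 2*0 + 14*(-10) - 10*7 - 12*14 = -364
Area = |351 + 364|/2 = 715/2 = 357.5000

357.5000 sq units


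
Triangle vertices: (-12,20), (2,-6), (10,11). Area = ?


-12*(-6-11) = 204
2*(11-20) = -18
10*(20+ 6) = 260
sum = 446
Area = |446|/2 = 223.0000

223.0000 sq units


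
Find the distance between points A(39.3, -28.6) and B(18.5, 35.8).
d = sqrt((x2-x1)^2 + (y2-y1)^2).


dx = 18.5 - 39.3 = -20.8
dy = 35.8 + 28.6 = 64.4
d = sqrt(432.64 + 4147.36) = sqrt(4580.0) = 67.6757

67.6757


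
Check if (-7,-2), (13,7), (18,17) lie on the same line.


-7*(7-17) + 13*(17+ 2) + 18*(-2-7)
= 70 + 247 - 162 = 155

No, not collinear (determinant = 155)


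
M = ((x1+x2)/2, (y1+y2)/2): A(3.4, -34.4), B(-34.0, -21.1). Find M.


Mx = (3.4 - 34.0)/2 = -30.6/2 = -15.3000
My = (-34.4 - 21.1)/2 = -55.5/2 = -27.7500

(-15.3000, -27.7500)


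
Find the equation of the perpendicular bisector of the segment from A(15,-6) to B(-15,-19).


Midpoint = (0, -12.5)
Slope of AB = dy/dx = -13/(-30) = 0.4333
Perp slope = -dx/dy = -30/13 = -2.3077
b = My - (perp slope)*Mx = -12.5 + (-30*0)/(-13) = -12.5 + 0 = -12.5000

y = -2.3077x - 12.5000


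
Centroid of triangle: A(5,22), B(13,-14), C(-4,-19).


Gx = (5+13- 4)/3 = 14/3 = 4.6667
Gy = (22- 14- 19)/3 = -11/3 = -3.6667

G = (4.6667, -3.6667)


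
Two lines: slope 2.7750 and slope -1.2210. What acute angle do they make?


m1-m2 = 3.996
1+m1*m2 = -2.388275
tan(theta) = |3.996/(-2.388275)| = 1.673174
theta = arctan(|3.996/(-2.388275)|) = 59.1347 degrees (acute angle)

59.1347 degrees


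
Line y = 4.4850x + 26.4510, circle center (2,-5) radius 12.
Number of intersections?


Substitute y = 4.4850x + 26.4510: (x-2)^2 + (4.4850x+26.4510+ 5)^2 = 144
Expand to Ax^2 + Bx + C = 0, where b-k = 31.451
A = 1+m^2 = 21.115225
B = 2(m(b-k) - h) = 2(4.4850*31.451 - 2) = 278.11547
C = h^2 + (b-k)^2 - r^2 = 4 + 989.165401 - 144 = 849.165401
disc = B^2-4AC = 77348.2147 - 71721.2740 = 5626.9407
disc > 0

2 intersection points


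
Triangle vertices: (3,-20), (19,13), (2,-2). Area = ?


3*(13+ 2) = 45
19*(-2+ 20) = 342
2*(-20-13) = -66
sum = 321
Area = |321|/2 = 160.5000

160.5000 sq units


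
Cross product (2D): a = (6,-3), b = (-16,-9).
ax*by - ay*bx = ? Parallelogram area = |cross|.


cross = 6*(-9) + 3*(-16) = -54 - 48 = -102
Parallelogram area = |-102| = 102

cross = -102, parallelogram area = 102


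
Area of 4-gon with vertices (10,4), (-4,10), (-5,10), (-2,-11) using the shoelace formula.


sum(xi*y_{i+1}) = 10*10 - 4*10 - 5*(-11) - 2*4 = 107
sum(yi*x_{i+1}) = 4*(-4) + 10*(-5) + 10*(-2) - 11*10 = -196
Area = |107 + 196|/2 = 303/2 = 151.5000

151.5000 sq units


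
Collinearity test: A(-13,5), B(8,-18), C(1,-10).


-13*(-18+ 10) + 8*(-10-5) + 1*(5+ 18)
= 104 - 120 + 23 = 7

No, not collinear (determinant = 7)


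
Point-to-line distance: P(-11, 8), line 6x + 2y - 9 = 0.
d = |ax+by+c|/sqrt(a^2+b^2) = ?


|6*(-11) + 2*8 - 9| = |-59| = 59
sqrt(36 + 4) = sqrt(40) = 6.3246
d = 59/sqrt(40) = 9.3287

9.3287


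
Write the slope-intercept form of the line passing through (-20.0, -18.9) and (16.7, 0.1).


m = (19.0)/(36.7) = 0.5177
b = y1 - m*x1 = -18.9 - (19.0*(-20.0))/(36.7) = -18.9 + 10.3542 = -8.5458

y = 0.5177x - 8.5458


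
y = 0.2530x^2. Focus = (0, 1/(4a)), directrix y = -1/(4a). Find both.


a = 0.2530
1/(4a) = 0.9881
Focus = (0, 0.9881)
Directrix: y = -0.9881

Focus = (0, 0.9881), Directrix: y = -0.9881


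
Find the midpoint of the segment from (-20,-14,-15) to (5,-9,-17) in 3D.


Mx = (-20+5)/2 = -7.5000
My = (-14- 9)/2 = -11.5000
Mz = (-15- 17)/2 = -16.0000

M = (-7.5000, -11.5000, -16.0000)


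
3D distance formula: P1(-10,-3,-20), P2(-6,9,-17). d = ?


dx=4, dy=12, dz=3
d = sqrt(16+144+9) = sqrt(169) = 13.0000

13.0000


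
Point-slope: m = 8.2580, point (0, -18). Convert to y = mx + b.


y + 18 = 8.2580(x - 0)
y = 8.2580x - 18 - 8.2580*0
y = 8.2580x - 18.0000

y = 8.2580x - 18.0000


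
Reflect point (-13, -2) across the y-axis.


Reflection rule for y-axis: (-x, y)
(-13, -2) -> (13, -2)

(13, -2)


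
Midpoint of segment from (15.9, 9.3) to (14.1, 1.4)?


Mx = (15.9 + 14.1)/2 = 30.0/2 = 15.0000
My = (9.3 + 1.4)/2 = 10.7/2 = 5.3500

(15.0000, 5.3500)


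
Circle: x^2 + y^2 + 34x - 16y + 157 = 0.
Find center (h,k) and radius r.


h = -D/2 = -34/2 = -17
k = -E/2 = 16/2 = 8
r^2 = h^2 + k^2 - F = 289 + 64 - 157 = 196
r = 14

Center (-17, 8), radius = 14


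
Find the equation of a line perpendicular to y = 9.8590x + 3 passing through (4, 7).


Perpendicular slope = -1/m1 = -1/9.8590 = -0.1014
b2 = y0 - m2*x0 = 7 + 4/9.8590 = 7 + 0.4057 = 7.4057

y = -0.1014x + 7.4057


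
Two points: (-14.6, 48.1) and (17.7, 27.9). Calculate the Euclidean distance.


dx = 17.7 + 14.6 = 32.3
dy = 27.9 - 48.1 = -20.2
d = sqrt(1043.29 + 408.04) = sqrt(1451.33) = 38.0963

38.0963


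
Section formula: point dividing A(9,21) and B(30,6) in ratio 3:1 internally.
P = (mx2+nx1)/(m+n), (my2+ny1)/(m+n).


Px = (3*30 + 1*9)/4 = 99/4 = 24.7500
Py = (3*6 + 1*21)/4 = 39/4 = 9.7500

P = (24.7500, 9.7500)


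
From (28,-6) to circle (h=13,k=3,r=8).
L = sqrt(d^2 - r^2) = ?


d = sqrt((28-13)^2 + (-6-3)^2) = sqrt(225+81) = 17.4929
L = sqrt(306.0000 - 64) = sqrt(242.0000) = 15.5563

15.5563


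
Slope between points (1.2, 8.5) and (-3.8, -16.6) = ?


dy = -16.6 - 8.5 = -25.1
dx = -3.8 - 1.2 = -5.0
m = -25.1/(-5.0) = 5.0200

m = 5.0200


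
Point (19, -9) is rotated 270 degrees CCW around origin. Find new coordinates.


cos(270) = 0, sin(270) = -1
x' = 19*0 + 9*(-1) = -9
y' = 19*(-1) - 9*0 = -19

(-9, -19)


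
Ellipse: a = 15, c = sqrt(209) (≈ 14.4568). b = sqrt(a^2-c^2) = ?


b^2 = 15^2 - (sqrt(209))^2 = 225 - 209 = 16
b = sqrt(16) = 4

b = 4


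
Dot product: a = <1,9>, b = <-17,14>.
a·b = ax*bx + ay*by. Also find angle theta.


a·b = 1*(-17) + 9*14 = -17 + 126 = 109
|a| = sqrt(1+81) = 9.0554
|b| = sqrt(289+196) = 22.0227
cos(theta) = 109/(sqrt(82)*sqrt(485)) = 109/sqrt(39770) = 0.546574
theta = arccos(109/sqrt(39770)) = 56.8677 degrees

a·b = 109, theta = 56.8677 deg


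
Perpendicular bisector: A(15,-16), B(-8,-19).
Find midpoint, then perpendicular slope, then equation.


Midpoint = (3.5, -17.5)
Slope of AB = dy/dx = -3/(-23) = 0.1304
Perp slope = -dx/dy = -23/3 = -7.6667
b = My - (perp slope)*Mx = -17.5 + (-23*3.5)/(-3) = -17.5 + 26.8333 = 9.3333

y = -7.6667x + 9.3333


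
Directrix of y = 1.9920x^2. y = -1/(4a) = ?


a = 1.9920
1/(4a) = 0.1255
directrix: y = -0.1255 = -0.1255

y = -0.1255


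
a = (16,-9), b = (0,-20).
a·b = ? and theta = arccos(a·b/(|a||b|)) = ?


a·b = 16*0 - 9*(-20) = 0 + 180 = 180
|a| = sqrt(256+81) = 18.3576
|b| = sqrt(0+400) = 20.0000
cos(theta) = 180/(sqrt(337)*sqrt(400)) = 180/sqrt(134800) = 0.490261
theta = arccos(180/sqrt(134800)) = 60.6422 degrees

a·b = 180, theta = 60.6422 deg


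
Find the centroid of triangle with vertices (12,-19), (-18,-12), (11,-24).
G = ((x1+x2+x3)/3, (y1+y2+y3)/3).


Gx = (12- 18+11)/3 = 5/3 = 1.6667
Gy = (-19- 12- 24)/3 = -55/3 = -18.3333

G = (1.6667, -18.3333)


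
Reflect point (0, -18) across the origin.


Reflection rule for origin: (-x, -y)
(0, -18) -> (0, 18)

(0, 18)


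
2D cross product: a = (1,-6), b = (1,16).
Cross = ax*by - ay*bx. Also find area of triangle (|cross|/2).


cross = 1*16 + 6*1 = 16 + 6 = 22
Triangle area = |22|/2 = 22/2 = 11.0000

cross = 22, triangle area = 11.0000


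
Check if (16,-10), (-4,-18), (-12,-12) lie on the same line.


16*(-18+ 12) - 4*(-12+ 10) - 12*(-10+ 18)
= -96 + 8 - 96 = -184

No, not collinear (determinant = -184)


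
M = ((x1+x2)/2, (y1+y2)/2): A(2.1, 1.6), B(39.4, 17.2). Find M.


Mx = (2.1 + 39.4)/2 = 41.5/2 = 20.7500
My = (1.6 + 17.2)/2 = 18.8/2 = 9.4000

(20.7500, 9.4000)


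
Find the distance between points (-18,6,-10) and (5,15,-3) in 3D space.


dx=23, dy=9, dz=7
d = sqrt(529+81+49) = sqrt(659) = 25.6710

25.6710


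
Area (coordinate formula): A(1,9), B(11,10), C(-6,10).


1*(10-10) = 0
11*(10-9) = 11
-6*(9-10) = 6
sum = 17
Area = |17|/2 = 8.5000

8.5000 sq units


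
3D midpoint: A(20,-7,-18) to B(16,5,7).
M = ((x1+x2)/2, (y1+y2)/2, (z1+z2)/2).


Mx = (20+16)/2 = 18.0000
My = (-7+5)/2 = -1.0000
Mz = (-18+7)/2 = -5.5000

M = (18.0000, -1.0000, -5.5000)


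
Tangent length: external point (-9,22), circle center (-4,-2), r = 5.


d = sqrt((-9+ 4)^2 + (22+ 2)^2) = sqrt(25+576) = 24.5153
L = sqrt(601.0000 - 25) = sqrt(576.0000) = 24.0000

24.0000


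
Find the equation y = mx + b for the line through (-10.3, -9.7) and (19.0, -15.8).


m = (-6.1)/(29.3) = -0.2082
b = y1 - m*x1 = -9.7 - (-6.1*(-10.3))/(29.3) = -9.7 - 2.1444 = -11.8444

y = -0.2082x - 11.8444


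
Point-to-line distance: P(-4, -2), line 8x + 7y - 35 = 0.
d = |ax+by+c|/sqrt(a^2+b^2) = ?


|8*(-4) + 7*(-2) - 35| = |-81| = 81
sqrt(64 + 49) = sqrt(113) = 10.6301
d = 81/sqrt(113) = 7.6198

7.6198


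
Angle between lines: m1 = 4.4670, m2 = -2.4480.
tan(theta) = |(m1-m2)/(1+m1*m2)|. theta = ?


m1-m2 = 6.915
1+m1*m2 = -9.935216
tan(theta) = |6.915/(-9.935216)| = 0.696009
theta = arctan(|6.915/(-9.935216)|) = 34.8383 degrees (acute angle)

34.8383 degrees


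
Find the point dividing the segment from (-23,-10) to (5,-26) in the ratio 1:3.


Px = (1*5 + 3*(-23))/4 = -64/4 = -16.0000
Py = (1*(-26) + 3*(-10))/4 = -56/4 = -14.0000

P = (-16.0000, -14.0000)


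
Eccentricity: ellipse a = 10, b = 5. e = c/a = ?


c = sqrt(100-25) = sqrt(75) = 8.6603
e = c/a = sqrt(75)/10 = 0.8660

e = 0.8660


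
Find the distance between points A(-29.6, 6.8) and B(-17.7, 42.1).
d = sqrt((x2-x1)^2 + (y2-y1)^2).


dx = -17.7 + 29.6 = 11.9
dy = 42.1 - 6.8 = 35.3
d = sqrt(141.61 + 1246.09) = sqrt(1387.7) = 37.2518

37.2518


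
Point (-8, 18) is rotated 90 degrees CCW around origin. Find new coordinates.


cos(90) = 0, sin(90) = 1
x' = -8*0 - 18*1 = -18
y' = -8*1 + 18*0 = -8

(-18, -8)


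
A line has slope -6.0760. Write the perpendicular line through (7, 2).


Perpendicular slope = -1/m1 = -1/(-6.0760) = 0.1646
b2 = y0 - m2*x0 = 2 + 7/(-6.0760) = 2 - 1.1521 = 0.8479

y = 0.1646x + 0.8479


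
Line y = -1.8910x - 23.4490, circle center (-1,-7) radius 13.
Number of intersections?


Substitute y = -1.8910x - 23.4490: (x+ 1)^2 + (-1.8910x- 23.4490+ 7)^2 = 169
Expand to Ax^2 + Bx + C = 0, where b-k = -16.449
A = 1+m^2 = 4.575881
B = 2(m(b-k) - h) = 2(-1.8910*(-16.449) + 1) = 64.210118
C = h^2 + (b-k)^2 - r^2 = 1 + 270.569601 - 169 = 102.569601
disc = B^2-4AC = 4122.9393 - 1877.3852 = 2245.5541
disc > 0

2 intersection points


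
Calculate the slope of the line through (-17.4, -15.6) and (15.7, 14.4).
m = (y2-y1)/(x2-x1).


dy = 14.4 + 15.6 = 30.0
dx = 15.7 + 17.4 = 33.1
m = 30.0/33.1 = 0.9063

m = 0.9063


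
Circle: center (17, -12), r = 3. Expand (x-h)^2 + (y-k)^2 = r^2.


(x-17)^2 + (y+ 12)^2 = 3^2
D = -2h = -34, E = -2k = 24
F = h^2+k^2-r^2 = 289+144-9 = 424

x^2 + y^2 - 34x + 24y + 424 = 0


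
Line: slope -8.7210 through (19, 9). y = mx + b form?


y - 9 = -8.7210(x - 19)
y = -8.7210x + 9 + 8.7210*19
y = -8.7210x + 174.6990

y = -8.7210x + 174.6990


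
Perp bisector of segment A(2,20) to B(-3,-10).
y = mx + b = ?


Midpoint = (-0.5, 5)
Slope of AB = dy/dx = -30/(-5) = 6.0000
Perp slope = -dx/dy = -5/30 = -0.1667
b = My - (perp slope)*Mx = 5 + (-5*(-0.5))/(-30) = 5 - 0.0833 = 4.9167

y = -0.1667x + 4.9167


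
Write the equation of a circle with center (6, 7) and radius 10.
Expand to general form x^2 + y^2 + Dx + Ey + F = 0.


(x-6)^2 + (y-7)^2 = 10^2
D = -2h = -12, E = -2k = -14
F = h^2+k^2-r^2 = 36+49-100 = -15

x^2 + y^2 - 12x - 14y - 15 = 0


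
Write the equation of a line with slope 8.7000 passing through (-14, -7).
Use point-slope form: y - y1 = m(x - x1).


y + 7 = 8.7000(x + 14)
y = 8.7000x - 7 - 8.7000*(-14)
y = 8.7000x + 114.8000

y = 8.7000x + 114.8000


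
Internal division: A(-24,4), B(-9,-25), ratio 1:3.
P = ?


Px = (1*(-9) + 3*(-24))/4 = -81/4 = -20.2500
Py = (1*(-25) + 3*4)/4 = -13/4 = -3.2500

P = (-20.2500, -3.2500)


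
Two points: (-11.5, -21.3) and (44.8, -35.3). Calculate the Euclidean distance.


dx = 44.8 + 11.5 = 56.3
dy = -35.3 + 21.3 = -14
d = sqrt(3169.69 + 196) = sqrt(3365.69) = 58.0146

58.0146


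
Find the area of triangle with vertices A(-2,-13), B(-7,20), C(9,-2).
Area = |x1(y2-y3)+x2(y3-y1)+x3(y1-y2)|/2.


-2*(20+ 2) = -44
-7*(-2+ 13) = -77
9*(-13-20) = -297
sum = -418
Area = |-418|/2 = 209.0000

209.0000 sq units


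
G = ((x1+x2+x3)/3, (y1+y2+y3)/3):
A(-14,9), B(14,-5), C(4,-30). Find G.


Gx = (-14+14+4)/3 = 4/3 = 1.3333
Gy = (9- 5- 30)/3 = -26/3 = -8.6667

G = (1.3333, -8.6667)


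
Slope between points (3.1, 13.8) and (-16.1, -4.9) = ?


dy = -4.9 - 13.8 = -18.7
dx = -16.1 - 3.1 = -19.2
m = -18.7/(-19.2) = 0.9740

m = 0.9740


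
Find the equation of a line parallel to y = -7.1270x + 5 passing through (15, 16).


Parallel lines have equal slopes.
m2 = -7.1270
b2 = 16 + 7.1270*15 = 122.9050

y = -7.1270x + 122.9050


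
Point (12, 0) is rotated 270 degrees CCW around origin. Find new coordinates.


cos(270) = 0, sin(270) = -1
x' = 12*0 - 0*(-1) = 0
y' = 12*(-1) + 0*0 = -12

(0, -12)


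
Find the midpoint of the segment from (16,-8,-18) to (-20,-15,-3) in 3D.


Mx = (16- 20)/2 = -2.0000
My = (-8- 15)/2 = -11.5000
Mz = (-18- 3)/2 = -10.5000

M = (-2.0000, -11.5000, -10.5000)


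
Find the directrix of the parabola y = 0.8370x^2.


a = 0.8370
1/(4a) = 0.2987
directrix: y = -0.2987 = -0.2987

y = -0.2987


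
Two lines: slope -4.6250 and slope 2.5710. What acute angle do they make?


m1-m2 = -7.196
1+m1*m2 = -10.890875
tan(theta) = |-7.196/(-10.890875)| = 0.660737
theta = arctan(|-7.196/(-10.890875)|) = 33.4542 degrees (acute angle)

33.4542 degrees


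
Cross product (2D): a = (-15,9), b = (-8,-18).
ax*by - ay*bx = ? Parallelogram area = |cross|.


cross = -15*(-18) - 9*(-8) = 270 + 72 = 342
Parallelogram area = |342| = 342

cross = 342, parallelogram area = 342


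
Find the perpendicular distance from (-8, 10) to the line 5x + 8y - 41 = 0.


|5*(-8) + 8*10 - 41| = |-1| = 1
sqrt(25 + 64) = sqrt(89) = 9.4340
d = 1/sqrt(89) = 0.1060

0.1060


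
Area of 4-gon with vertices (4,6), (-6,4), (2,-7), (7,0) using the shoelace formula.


sum(xi*y_{i+1}) = 4*4 - 6*(-7) + 2*0 + 7*6 = 100
sum(yi*x_{i+1}) = 6*(-6) + 4*2 - 7*7 + 0*4 = -77
Area = |100 + 77|/2 = 177/2 = 88.5000

88.5000 sq units


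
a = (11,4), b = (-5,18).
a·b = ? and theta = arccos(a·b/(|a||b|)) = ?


a·b = 11*(-5) + 4*18 = -55 + 72 = 17
|a| = sqrt(121+16) = 11.7047
|b| = sqrt(25+324) = 18.6815
cos(theta) = 17/(sqrt(137)*sqrt(349)) = 17/sqrt(47813) = 0.077746
theta = arccos(17/sqrt(47813)) = 85.5410 degrees

a·b = 17, theta = 85.5410 deg


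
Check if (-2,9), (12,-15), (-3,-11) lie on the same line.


-2*(-15+ 11) + 12*(-11-9) - 3*(9+ 15)
= 8 - 240 - 72 = -304

No, not collinear (determinant = -304)


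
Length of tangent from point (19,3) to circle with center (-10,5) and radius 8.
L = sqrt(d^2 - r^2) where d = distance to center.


d = sqrt((19+ 10)^2 + (3-5)^2) = sqrt(841+4) = 29.0689
L = sqrt(845.0000 - 64) = sqrt(781.0000) = 27.9464

27.9464


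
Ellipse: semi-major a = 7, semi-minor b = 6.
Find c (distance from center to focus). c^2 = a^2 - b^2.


c^2 = 7^2 - 6^2 = 49 - 36 = 13
c = sqrt(13) = 3.6056

c = 3.6056


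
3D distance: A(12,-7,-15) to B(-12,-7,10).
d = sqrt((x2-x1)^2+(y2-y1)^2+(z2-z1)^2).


dx=-24, dy=0, dz=25
d = sqrt(576+0+625) = sqrt(1201) = 34.6554

34.6554


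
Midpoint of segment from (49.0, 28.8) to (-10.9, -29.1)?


Mx = (49.0 - 10.9)/2 = 38.1/2 = 19.0500
My = (28.8 - 29.1)/2 = -0.3/2 = -0.1500

(19.0500, -0.1500)


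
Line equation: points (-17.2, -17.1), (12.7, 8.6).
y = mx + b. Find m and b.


m = (25.7)/(29.9) = 0.8595
b = y1 - m*x1 = -17.1 - (25.7*(-17.2))/(29.9) = -17.1 + 14.7839 = -2.3161

y = 0.8595x - 2.3161


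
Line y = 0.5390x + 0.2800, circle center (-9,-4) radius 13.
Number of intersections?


Substitute y = 0.5390x + 0.2800: (x+ 9)^2 + (0.5390x+0.2800+ 4)^2 = 169
Expand to Ax^2 + Bx + C = 0, where b-k = 4.28
A = 1+m^2 = 1.290521
B = 2(m(b-k) - h) = 2(0.5390*4.28 + 9) = 22.61384
C = h^2 + (b-k)^2 - r^2 = 81 + 18.3184 - 169 = -69.6816
disc = B^2-4AC = 511.3858 + 359.7023 = 871.0881
disc > 0

2 intersection points


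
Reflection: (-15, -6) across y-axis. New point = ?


Reflection rule for y-axis: (-x, y)
(-15, -6) -> (15, -6)

(15, -6)


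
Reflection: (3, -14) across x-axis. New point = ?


Reflection rule for x-axis: (x, -y)
(3, -14) -> (3, 14)

(3, 14)


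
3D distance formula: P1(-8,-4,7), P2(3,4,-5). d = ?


dx=11, dy=8, dz=-12
d = sqrt(121+64+144) = sqrt(329) = 18.1384

18.1384


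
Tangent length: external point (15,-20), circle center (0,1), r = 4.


d = sqrt((15-0)^2 + (-20-1)^2) = sqrt(225+441) = 25.8070
L = sqrt(666.0000 - 16) = sqrt(650.0000) = 25.4951

25.4951


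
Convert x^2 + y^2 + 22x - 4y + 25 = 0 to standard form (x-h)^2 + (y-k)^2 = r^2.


h = -D/2 = -22/2 = -11
k = -E/2 = 4/2 = 2
r^2 = h^2 + k^2 - F = 121 + 4 - 25 = 100
r = 10

Center (-11, 2), radius = 10


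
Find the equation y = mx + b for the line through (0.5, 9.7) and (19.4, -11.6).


m = (-21.3)/(18.9) = -1.1270
b = y1 - m*x1 = 9.7 - (-21.3*0.5)/(18.9) = 9.7 + 0.5635 = 10.2635

y = -1.1270x + 10.2635


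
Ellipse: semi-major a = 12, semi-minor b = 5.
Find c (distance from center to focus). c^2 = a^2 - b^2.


c^2 = 12^2 - 5^2 = 144 - 25 = 119
c = sqrt(119) = 10.9087

c = 10.9087


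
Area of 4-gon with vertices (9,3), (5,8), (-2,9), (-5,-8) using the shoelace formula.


sum(xi*y_{i+1}) = 9*8 + 5*9 - 2*(-8) - 5*3 = 118
sum(yi*x_{i+1}) = 3*5 + 8*(-2) + 9*(-5) - 8*9 = -118
Area = |118 + 118|/2 = 236/2 = 118.0000

118.0000 sq units


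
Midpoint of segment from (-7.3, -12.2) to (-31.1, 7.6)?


Mx = (-7.3 - 31.1)/2 = -38.4/2 = -19.2000
My = (-12.2 + 7.6)/2 = -4.6/2 = -2.3000

(-19.2000, -2.3000)


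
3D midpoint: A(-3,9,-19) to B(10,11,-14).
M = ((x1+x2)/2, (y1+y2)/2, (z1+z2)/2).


Mx = (-3+10)/2 = 3.5000
My = (9+11)/2 = 10.0000
Mz = (-19- 14)/2 = -16.5000

M = (3.5000, 10.0000, -16.5000)


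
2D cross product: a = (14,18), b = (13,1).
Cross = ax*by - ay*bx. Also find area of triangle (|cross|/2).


cross = 14*1 - 18*13 = 14 - 234 = -220
Triangle area = |-220|/2 = 220/2 = 110.0000

cross = -220, triangle area = 110.0000


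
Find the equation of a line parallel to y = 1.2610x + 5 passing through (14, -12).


Parallel lines have equal slopes.
m2 = 1.2610
b2 = -12 - 1.2610*14 = -29.6540

y = 1.2610x - 29.6540


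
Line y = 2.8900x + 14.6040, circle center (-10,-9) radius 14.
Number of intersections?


Substitute y = 2.8900x + 14.6040: (x+ 10)^2 + (2.8900x+14.6040+ 9)^2 = 196
Expand to Ax^2 + Bx + C = 0, where b-k = 23.604
A = 1+m^2 = 9.3521
B = 2(m(b-k) - h) = 2(2.8900*23.604 + 10) = 156.43112
C = h^2 + (b-k)^2 - r^2 = 100 + 557.148816 - 196 = 461.148816
disc = B^2-4AC = 24470.6953 - 17250.8394 = 7219.8559
disc > 0

2 intersection points


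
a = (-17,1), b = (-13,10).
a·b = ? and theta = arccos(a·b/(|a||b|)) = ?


a·b = -17*(-13) + 1*10 = 221 + 10 = 231
|a| = sqrt(289+1) = 17.0294
|b| = sqrt(169+100) = 16.4012
cos(theta) = 231/(sqrt(290)*sqrt(269)) = 231/sqrt(78010) = 0.827060
theta = arccos(231/sqrt(78010)) = 34.2021 degrees

a·b = 231, theta = 34.2021 deg


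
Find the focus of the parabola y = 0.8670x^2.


a = 0.8670
4a = 3.4680
focus = (0, 1/3.4680) = (0, 0.2884)

Focus = (0, 0.2884)


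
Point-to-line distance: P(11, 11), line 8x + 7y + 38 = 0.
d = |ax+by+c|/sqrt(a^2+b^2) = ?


|8*11 + 7*11 + 38| = |203| = 203
sqrt(64 + 49) = sqrt(113) = 10.6301
d = 203/sqrt(113) = 19.0966

19.0966


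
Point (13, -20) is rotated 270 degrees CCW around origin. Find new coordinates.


cos(270) = 0, sin(270) = -1
x' = 13*0 + 20*(-1) = -20
y' = 13*(-1) - 20*0 = -13

(-20, -13)


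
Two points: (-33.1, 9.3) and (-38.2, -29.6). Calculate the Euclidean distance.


dx = -38.2 + 33.1 = -5.1
dy = -29.6 - 9.3 = -38.9
d = sqrt(26.01 + 1513.21) = sqrt(1539.22) = 39.2329

39.2329


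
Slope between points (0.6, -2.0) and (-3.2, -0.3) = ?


dy = -0.3 + 2.0 = 1.7
dx = -3.2 - 0.6 = -3.8
m = 1.7/(-3.8) = -0.4474

m = -0.4474


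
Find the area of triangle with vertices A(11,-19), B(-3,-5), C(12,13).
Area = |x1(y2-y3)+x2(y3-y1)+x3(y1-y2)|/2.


11*(-5-13) = -198
-3*(13+ 19) = -96
12*(-19+ 5) = -168
sum = -462
Area = |-462|/2 = 231.0000

231.0000 sq units


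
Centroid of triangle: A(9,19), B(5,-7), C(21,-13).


Gx = (9+5+21)/3 = 35/3 = 11.6667
Gy = (19- 7- 13)/3 = -1/3 = -0.3333

G = (11.6667, -0.3333)


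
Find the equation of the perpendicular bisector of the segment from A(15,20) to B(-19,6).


Midpoint = (-2, 13)
Slope of AB = dy/dx = -14/(-34) = 0.4118
Perp slope = -dx/dy = -34/14 = -2.4286
b = My - (perp slope)*Mx = 13 + (-34*(-2))/(-14) = 13 - 4.8571 = 8.1429

y = -2.4286x + 8.1429


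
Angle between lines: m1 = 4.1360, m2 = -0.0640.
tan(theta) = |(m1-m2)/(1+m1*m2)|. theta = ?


m1-m2 = 4.2
1+m1*m2 = 0.735296
tan(theta) = |4.2/0.735296| = 5.711985
theta = arctan(|4.2/0.735296|) = 80.0698 degrees (acute angle)

80.0698 degrees


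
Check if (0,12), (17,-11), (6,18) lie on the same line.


0*(-11-18) + 17*(18-12) + 6*(12+ 11)
= 0 + 102 + 138 = 240

No, not collinear (determinant = 240)


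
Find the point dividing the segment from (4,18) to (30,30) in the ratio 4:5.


Px = (4*30 + 5*4)/9 = 140/9 = 15.5556
Py = (4*30 + 5*18)/9 = 210/9 = 23.3333

P = (15.5556, 23.3333)


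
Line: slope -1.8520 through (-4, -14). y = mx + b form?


y + 14 = -1.8520(x + 4)
y = -1.8520x - 14 + 1.8520*(-4)
y = -1.8520x - 21.4080

y = -1.8520x - 21.4080


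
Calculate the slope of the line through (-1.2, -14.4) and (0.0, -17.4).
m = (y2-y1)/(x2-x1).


dy = -17.4 + 14.4 = -3
dx = 0.0 + 1.2 = 1.2
m = -3/1.2 = -2.5000

m = -2.5000


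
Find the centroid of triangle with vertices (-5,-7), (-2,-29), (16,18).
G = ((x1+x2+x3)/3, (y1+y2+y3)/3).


Gx = (-5- 2+16)/3 = 9/3 = 3.0000
Gy = (-7- 29+18)/3 = -18/3 = -6.0000

G = (3.0000, -6.0000)


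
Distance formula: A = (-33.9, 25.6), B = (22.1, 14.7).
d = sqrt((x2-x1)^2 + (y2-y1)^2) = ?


dx = 22.1 + 33.9 = 56.0
dy = 14.7 - 25.6 = -10.9
d = sqrt(3136.0 + 118.81) = sqrt(3254.81) = 57.0509

57.0509


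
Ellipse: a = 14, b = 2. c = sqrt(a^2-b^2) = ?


c^2 = 14^2 - 2^2 = 196 - 4 = 192
c = sqrt(192) = 13.8564

c = 13.8564


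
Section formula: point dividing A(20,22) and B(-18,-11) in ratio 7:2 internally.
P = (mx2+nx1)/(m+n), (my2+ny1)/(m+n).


Px = (7*(-18) + 2*20)/9 = -86/9 = -9.5556
Py = (7*(-11) + 2*22)/9 = -33/9 = -3.6667

P = (-9.5556, -3.6667)


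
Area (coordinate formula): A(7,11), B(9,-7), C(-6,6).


7*(-7-6) = -91
9*(6-11) = -45
-6*(11+ 7) = -108
sum = -244
Area = |-244|/2 = 122.0000

122.0000 sq units


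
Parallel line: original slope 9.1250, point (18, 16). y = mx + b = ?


Parallel lines have equal slopes.
m2 = 9.1250
b2 = 16 - 9.1250*18 = -148.2500

y = 9.1250x - 148.2500


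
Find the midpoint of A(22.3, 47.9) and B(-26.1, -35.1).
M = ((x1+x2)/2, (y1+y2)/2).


Mx = (22.3 - 26.1)/2 = -3.8/2 = -1.9000
My = (47.9 - 35.1)/2 = 12.8/2 = 6.4000

(-1.9000, 6.4000)


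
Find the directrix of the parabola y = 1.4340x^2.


a = 1.4340
1/(4a) = 0.1743
directrix: y = -0.1743 = -0.1743

y = -0.1743


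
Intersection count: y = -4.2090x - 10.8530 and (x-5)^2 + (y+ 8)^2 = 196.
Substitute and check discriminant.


Substitute y = -4.2090x - 10.8530: (x-5)^2 + (-4.2090x- 10.8530+ 8)^2 = 196
Expand to Ax^2 + Bx + C = 0, where b-k = -2.853
A = 1+m^2 = 18.715681
B = 2(m(b-k) - h) = 2(-4.2090*(-2.853) - 5) = 14.016554
C = h^2 + (b-k)^2 - r^2 = 25 + 8.139609 - 196 = -162.860391
disc = B^2-4AC = 196.4638 + 12192.1725 = 12388.6363
disc > 0

2 intersection points


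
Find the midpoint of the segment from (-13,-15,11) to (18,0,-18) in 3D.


Mx = (-13+18)/2 = 2.5000
My = (-15+0)/2 = -7.5000
Mz = (11- 18)/2 = -3.5000

M = (2.5000, -7.5000, -3.5000)


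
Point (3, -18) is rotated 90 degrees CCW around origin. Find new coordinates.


cos(90) = 0, sin(90) = 1
x' = 3*0 + 18*1 = 18
y' = 3*1 - 18*0 = 3

(18, 3)


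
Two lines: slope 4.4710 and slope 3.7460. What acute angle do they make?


m1-m2 = 0.725
1+m1*m2 = 17.748366
tan(theta) = |0.725/17.748366| = 0.040849
theta = arctan(|0.725/17.748366|) = 2.3392 degrees (acute angle)

2.3392 degrees


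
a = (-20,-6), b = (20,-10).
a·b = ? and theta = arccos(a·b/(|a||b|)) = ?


a·b = -20*20 - 6*(-10) = -400 + 60 = -340
|a| = sqrt(400+36) = 20.8806
|b| = sqrt(400+100) = 22.3607
cos(theta) = -340/(sqrt(436)*sqrt(500)) = -340/sqrt(218000) = -0.728200
theta = arccos(-340/sqrt(218000)) = 136.7357 degrees

a·b = -340, theta = 136.7357 deg


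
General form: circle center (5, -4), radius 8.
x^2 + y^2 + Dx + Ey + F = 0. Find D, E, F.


(x-5)^2 + (y+ 4)^2 = 8^2
D = -2h = -10, E = -2k = 8
F = h^2+k^2-r^2 = 25+16-64 = -23

D = -10, E = 8, F = -23


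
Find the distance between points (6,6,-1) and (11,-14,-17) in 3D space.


dx=5, dy=-20, dz=-16
d = sqrt(25+400+256) = sqrt(681) = 26.0960

26.0960


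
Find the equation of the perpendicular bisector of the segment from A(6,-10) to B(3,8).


Midpoint = (4.5, -1)
Slope of AB = dy/dx = 18/(-3) = -6.0000
Perp slope = -dx/dy = 3/18 = 0.1667
b = My - (perp slope)*Mx = -1 + (-3*4.5)/18 = -1 - 0.7500 = -1.7500

y = 0.1667x - 1.7500


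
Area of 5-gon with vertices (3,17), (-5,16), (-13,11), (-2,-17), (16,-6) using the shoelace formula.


sum(xi*y_{i+1}) = 3*16 - 5*11 - 13*(-17) - 2*(-6) + 16*17 = 498
sum(yi*x_{i+1}) = 17*(-5) + 16*(-13) + 11*(-2) - 17*16 - 6*3 = -605
Area = |498 + 605|/2 = 1103/2 = 551.5000

551.5000 sq units


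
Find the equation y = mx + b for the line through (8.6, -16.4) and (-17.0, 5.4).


m = (21.8)/(-25.6) = -0.8516
b = y1 - m*x1 = -16.4 - (21.8*8.6)/(-25.6) = -16.4 + 7.3234 = -9.0766

y = -0.8516x - 9.0766


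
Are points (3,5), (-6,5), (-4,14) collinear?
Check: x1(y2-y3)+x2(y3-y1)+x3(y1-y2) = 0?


3*(5-14) - 6*(14-5) - 4*(5-5)
= -27 - 54 + 0 = -81

No, not collinear (determinant = -81)


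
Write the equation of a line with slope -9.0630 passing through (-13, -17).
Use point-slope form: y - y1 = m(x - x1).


y + 17 = -9.0630(x + 13)
y = -9.0630x - 17 + 9.0630*(-13)
y = -9.0630x - 134.8190

y = -9.0630x - 134.8190


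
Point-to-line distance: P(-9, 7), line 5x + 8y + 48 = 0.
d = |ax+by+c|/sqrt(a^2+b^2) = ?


|5*(-9) + 8*7 + 48| = |59| = 59
sqrt(25 + 64) = sqrt(89) = 9.4340
d = 59/sqrt(89) = 6.2540

6.2540


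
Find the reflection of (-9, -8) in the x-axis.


Reflection rule for x-axis: (x, -y)
(-9, -8) -> (-9, 8)

(-9, 8)


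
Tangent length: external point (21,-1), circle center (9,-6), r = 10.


d = sqrt((21-9)^2 + (-1+ 6)^2) = sqrt(144+25) = 13.0000
L = sqrt(169.0000 - 100) = sqrt(69.0000) = 8.3066

8.3066


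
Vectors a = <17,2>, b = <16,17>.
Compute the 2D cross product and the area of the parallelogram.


cross = 17*17 - 2*16 = 289 - 32 = 257
Parallelogram area = |257| = 257

cross = 257, parallelogram area = 257


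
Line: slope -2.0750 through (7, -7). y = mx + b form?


y + 7 = -2.0750(x - 7)
y = -2.0750x - 7 + 2.0750*7
y = -2.0750x + 7.5250

y = -2.0750x + 7.5250


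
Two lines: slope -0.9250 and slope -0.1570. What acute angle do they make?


m1-m2 = -0.768
1+m1*m2 = 1.145225
tan(theta) = |-0.768/1.145225| = 0.670611
theta = arctan(|-0.768/1.145225|) = 33.8462 degrees (acute angle)

33.8462 degrees


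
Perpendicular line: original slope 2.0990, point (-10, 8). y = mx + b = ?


Perpendicular slope = -1/m1 = -1/2.0990 = -0.4764
b2 = y0 - m2*x0 = 8 - 10/2.0990 = 8 - 4.7642 = 3.2358

y = -0.4764x + 3.2358


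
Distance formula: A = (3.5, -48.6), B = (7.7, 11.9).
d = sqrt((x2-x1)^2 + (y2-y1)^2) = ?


dx = 7.7 - 3.5 = 4.2
dy = 11.9 + 48.6 = 60.5
d = sqrt(17.64 + 3660.25) = sqrt(3677.89) = 60.6456

60.6456


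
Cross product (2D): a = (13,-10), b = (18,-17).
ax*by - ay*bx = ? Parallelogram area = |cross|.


cross = 13*(-17) + 10*18 = -221 + 180 = -41
Parallelogram area = |-41| = 41

cross = -41, parallelogram area = 41


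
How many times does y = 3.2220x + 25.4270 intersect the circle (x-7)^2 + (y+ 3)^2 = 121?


Substitute y = 3.2220x + 25.4270: (x-7)^2 + (3.2220x+25.4270+ 3)^2 = 121
Expand to Ax^2 + Bx + C = 0, where b-k = 28.427
A = 1+m^2 = 11.381284
B = 2(m(b-k) - h) = 2(3.2220*28.427 - 7) = 169.183588
C = h^2 + (b-k)^2 - r^2 = 49 + 808.094329 - 121 = 736.094329
disc = B^2-4AC = 28623.0864 - 33510.7944 = -4887.7080
disc < 0

0 intersection points


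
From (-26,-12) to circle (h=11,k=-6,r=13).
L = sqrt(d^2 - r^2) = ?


d = sqrt((-26-11)^2 + (-12+ 6)^2) = sqrt(1369+36) = 37.4833
L = sqrt(1405.0000 - 169) = sqrt(1236.0000) = 35.1568

35.1568


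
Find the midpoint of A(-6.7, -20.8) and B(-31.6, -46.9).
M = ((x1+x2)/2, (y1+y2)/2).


Mx = (-6.7 - 31.6)/2 = -38.3/2 = -19.1500
My = (-20.8 - 46.9)/2 = -67.7/2 = -33.8500

(-19.1500, -33.8500)


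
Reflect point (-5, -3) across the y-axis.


Reflection rule for y-axis: (-x, y)
(-5, -3) -> (5, -3)

(5, -3)


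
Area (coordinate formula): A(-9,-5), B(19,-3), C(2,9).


-9*(-3-9) = 108
19*(9+ 5) = 266
2*(-5+ 3) = -4
sum = 370
Area = |370|/2 = 185.0000

185.0000 sq units


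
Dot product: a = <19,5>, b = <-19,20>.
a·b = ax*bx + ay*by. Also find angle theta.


a·b = 19*(-19) + 5*20 = -361 + 100 = -261
|a| = sqrt(361+25) = 19.6469
|b| = sqrt(361+400) = 27.5862
cos(theta) = -261/(sqrt(386)*sqrt(761)) = -261/sqrt(293746) = -0.481565
theta = arccos(-261/sqrt(293746)) = 118.7876 degrees

a·b = -261, theta = 118.7876 deg
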